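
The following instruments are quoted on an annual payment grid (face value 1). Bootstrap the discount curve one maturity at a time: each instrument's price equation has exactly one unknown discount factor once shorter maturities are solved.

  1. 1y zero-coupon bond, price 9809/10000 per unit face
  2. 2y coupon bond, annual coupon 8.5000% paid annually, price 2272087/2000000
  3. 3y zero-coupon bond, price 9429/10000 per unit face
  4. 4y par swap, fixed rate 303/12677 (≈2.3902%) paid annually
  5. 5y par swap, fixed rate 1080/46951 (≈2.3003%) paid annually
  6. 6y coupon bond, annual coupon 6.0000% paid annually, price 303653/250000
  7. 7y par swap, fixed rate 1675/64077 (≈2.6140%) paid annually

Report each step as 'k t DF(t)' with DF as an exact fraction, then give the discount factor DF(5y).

step 1 [1y] zero: DF = P = 9809/10000 ≈ 0.980900
step 2 [2y] bond c/1=17/200: DF=(2272087/2000000 − 17/200·(0.980900))/(1+17/200) = 4851/5000 ≈ 0.970200
step 3 [3y] zero: DF = P = 9429/10000 ≈ 0.942900
step 4 [4y] swap r/1=303/12677: DF=(1 − 303/12677·(0.980900+0.970200+0.942900))/(1+303/12677) = 9091/10000 ≈ 0.909100
step 5 [5y] swap r/1=1080/46951: DF=(1 − 1080/46951·(0.980900+0.970200+0.942900+0.909100))/(1+1080/46951) = 223/250 ≈ 0.892000
step 6 [6y] bond c/1=3/50: DF=(303653/250000 − 3/50·(0.980900+0.970200+0.942900+0.909100+0.892000))/(1+3/50) = 8801/10000 ≈ 0.880100
step 7 [7y] swap r/1=1675/64077: DF=(1 − 1675/64077·(0.980900+0.970200+0.942900+0.909100+0.892000+0.880100))/(1+1675/64077) = 333/400 ≈ 0.832500

1 1 9809/10000
2 2 4851/5000
3 3 9429/10000
4 4 9091/10000
5 5 223/250
6 6 8801/10000
7 7 333/400
DF(5y) = 223/250 ≈ 0.892000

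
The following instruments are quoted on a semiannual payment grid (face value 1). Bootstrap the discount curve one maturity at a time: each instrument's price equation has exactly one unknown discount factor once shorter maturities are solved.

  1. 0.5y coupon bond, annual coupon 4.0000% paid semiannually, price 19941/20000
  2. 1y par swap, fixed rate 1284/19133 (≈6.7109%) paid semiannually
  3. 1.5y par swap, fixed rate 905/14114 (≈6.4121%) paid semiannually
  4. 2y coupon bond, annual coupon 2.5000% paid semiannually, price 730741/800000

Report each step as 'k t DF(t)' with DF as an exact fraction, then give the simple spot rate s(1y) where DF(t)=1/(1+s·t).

step 1 [0.5y] bond c/2=1/50: DF=(19941/20000 − 1/50·(0))/(1+1/50) = 391/400 ≈ 0.977500
step 2 [1y] swap r/2=642/19133: DF=(1 − 642/19133·(0.977500))/(1+642/19133) = 4679/5000 ≈ 0.935800
step 3 [1.5y] swap r/2=905/28228: DF=(1 − 905/28228·(0.977500+0.935800))/(1+905/28228) = 1819/2000 ≈ 0.909500
step 4 [2y] bond c/2=1/80: DF=(730741/800000 − 1/80·(0.977500+0.935800+0.909500))/(1+1/80) = 8673/10000 ≈ 0.867300

1 1/2 391/400
2 1 4679/5000
3 3/2 1819/2000
4 2 8673/10000
s(1y) = (1/(4679/5000) − 1)/(1) = 321/4679 ≈ 6.8604%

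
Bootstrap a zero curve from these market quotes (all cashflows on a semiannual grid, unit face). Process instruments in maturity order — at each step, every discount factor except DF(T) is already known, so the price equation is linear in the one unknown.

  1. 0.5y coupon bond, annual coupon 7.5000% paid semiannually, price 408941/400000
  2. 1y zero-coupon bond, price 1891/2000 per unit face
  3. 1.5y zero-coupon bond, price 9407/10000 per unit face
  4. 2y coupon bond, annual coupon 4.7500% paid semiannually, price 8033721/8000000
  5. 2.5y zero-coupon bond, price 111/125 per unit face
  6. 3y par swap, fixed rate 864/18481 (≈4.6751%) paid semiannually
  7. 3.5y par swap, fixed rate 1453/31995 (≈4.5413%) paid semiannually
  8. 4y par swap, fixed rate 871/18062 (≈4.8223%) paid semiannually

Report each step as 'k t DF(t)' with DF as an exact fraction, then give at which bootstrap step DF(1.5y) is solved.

1 1/2 4927/5000
2 1 1891/2000
3 3/2 9407/10000
4 2 9143/10000
5 5/2 111/125
6 3 544/625
7 7/2 8547/10000
8 4 4129/5000
DF(1.5y) is solved at step 3

step 1 [0.5y] bond c/2=3/80: DF=(408941/400000 − 3/80·(0))/(1+3/80) = 4927/5000 ≈ 0.985400
step 2 [1y] zero: DF = P = 1891/2000 ≈ 0.945500
step 3 [1.5y] zero: DF = P = 9407/10000 ≈ 0.940700
step 4 [2y] bond c/2=19/800: DF=(8033721/8000000 − 19/800·(0.985400+0.945500+0.940700))/(1+19/800) = 9143/10000 ≈ 0.914300
step 5 [2.5y] zero: DF = P = 111/125 ≈ 0.888000
step 6 [3y] swap r/2=432/18481: DF=(1 − 432/18481·(0.985400+0.945500+0.940700+0.914300+0.888000))/(1+432/18481) = 544/625 ≈ 0.870400
step 7 [3.5y] swap r/2=1453/63990: DF=(1 − 1453/63990·(0.985400+0.945500+0.940700+0.914300+0.888000+0.870400))/(1+1453/63990) = 8547/10000 ≈ 0.854700
step 8 [4y] swap r/2=871/36124: DF=(1 − 871/36124·(0.985400+0.945500+0.940700+0.914300+0.888000+0.870400+0.854700))/(1+871/36124) = 4129/5000 ≈ 0.825800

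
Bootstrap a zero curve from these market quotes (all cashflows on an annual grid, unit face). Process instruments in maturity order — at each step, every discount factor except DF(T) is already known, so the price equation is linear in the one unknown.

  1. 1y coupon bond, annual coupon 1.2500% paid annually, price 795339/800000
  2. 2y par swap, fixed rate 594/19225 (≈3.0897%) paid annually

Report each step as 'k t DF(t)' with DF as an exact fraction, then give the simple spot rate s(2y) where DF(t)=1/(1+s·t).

1 1 9819/10000
2 2 4703/5000
s(2y) = (1/(4703/5000) − 1)/(2) = 297/9406 ≈ 3.1576%

step 1 [1y] bond c/1=1/80: DF=(795339/800000 − 1/80·(0))/(1+1/80) = 9819/10000 ≈ 0.981900
step 2 [2y] swap r/1=594/19225: DF=(1 − 594/19225·(0.981900))/(1+594/19225) = 4703/5000 ≈ 0.940600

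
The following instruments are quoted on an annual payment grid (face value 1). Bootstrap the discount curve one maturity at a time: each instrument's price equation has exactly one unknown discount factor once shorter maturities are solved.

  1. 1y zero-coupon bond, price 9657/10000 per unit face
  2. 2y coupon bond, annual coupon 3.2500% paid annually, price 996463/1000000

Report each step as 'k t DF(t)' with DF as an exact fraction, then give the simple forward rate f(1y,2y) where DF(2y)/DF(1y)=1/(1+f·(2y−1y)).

step 1 [1y] zero: DF = P = 9657/10000 ≈ 0.965700
step 2 [2y] bond c/1=13/400: DF=(996463/1000000 − 13/400·(0.965700))/(1+13/400) = 9347/10000 ≈ 0.934700

1 1 9657/10000
2 2 9347/10000
f(1y,2y) = ((9657/10000)/(9347/10000) − 1)/(1) = 310/9347 ≈ 3.3166%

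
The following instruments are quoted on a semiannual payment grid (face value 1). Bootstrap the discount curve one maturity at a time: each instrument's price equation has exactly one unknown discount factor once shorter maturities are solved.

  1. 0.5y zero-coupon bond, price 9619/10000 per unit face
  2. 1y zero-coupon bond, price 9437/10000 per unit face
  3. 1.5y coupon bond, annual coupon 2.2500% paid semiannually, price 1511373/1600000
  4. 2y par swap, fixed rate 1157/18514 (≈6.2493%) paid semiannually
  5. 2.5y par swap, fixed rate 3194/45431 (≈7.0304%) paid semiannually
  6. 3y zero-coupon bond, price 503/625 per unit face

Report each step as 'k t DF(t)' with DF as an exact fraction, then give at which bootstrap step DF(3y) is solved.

step 1 [0.5y] zero: DF = P = 9619/10000 ≈ 0.961900
step 2 [1y] zero: DF = P = 9437/10000 ≈ 0.943700
step 3 [1.5y] bond c/2=9/800: DF=(1511373/1600000 − 9/800·(0.961900+0.943700))/(1+9/800) = 9129/10000 ≈ 0.912900
step 4 [2y] swap r/2=1157/37028: DF=(1 − 1157/37028·(0.961900+0.943700+0.912900))/(1+1157/37028) = 8843/10000 ≈ 0.884300
step 5 [2.5y] swap r/2=1597/45431: DF=(1 − 1597/45431·(0.961900+0.943700+0.912900+0.884300))/(1+1597/45431) = 8403/10000 ≈ 0.840300
step 6 [3y] zero: DF = P = 503/625 ≈ 0.804800

1 1/2 9619/10000
2 1 9437/10000
3 3/2 9129/10000
4 2 8843/10000
5 5/2 8403/10000
6 3 503/625
DF(3y) is solved at step 6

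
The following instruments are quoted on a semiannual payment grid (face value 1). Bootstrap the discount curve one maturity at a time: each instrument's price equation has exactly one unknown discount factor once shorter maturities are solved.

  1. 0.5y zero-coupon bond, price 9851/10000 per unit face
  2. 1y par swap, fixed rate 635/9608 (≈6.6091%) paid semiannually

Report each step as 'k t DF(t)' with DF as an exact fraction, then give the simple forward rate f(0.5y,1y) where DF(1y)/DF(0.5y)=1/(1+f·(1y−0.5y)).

step 1 [0.5y] zero: DF = P = 9851/10000 ≈ 0.985100
step 2 [1y] swap r/2=635/19216: DF=(1 − 635/19216·(0.985100))/(1+635/19216) = 1873/2000 ≈ 0.936500

1 1/2 9851/10000
2 1 1873/2000
f(0.5y,1y) = ((9851/10000)/(1873/2000) − 1)/(1/2) = 972/9365 ≈ 10.3791%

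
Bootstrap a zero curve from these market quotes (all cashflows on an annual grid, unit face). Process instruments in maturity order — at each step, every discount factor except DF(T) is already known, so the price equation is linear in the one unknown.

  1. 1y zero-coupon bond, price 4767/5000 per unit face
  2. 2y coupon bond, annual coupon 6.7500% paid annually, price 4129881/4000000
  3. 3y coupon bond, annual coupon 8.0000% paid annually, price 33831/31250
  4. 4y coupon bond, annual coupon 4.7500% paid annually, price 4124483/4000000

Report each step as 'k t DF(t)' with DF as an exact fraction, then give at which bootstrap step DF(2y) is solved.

step 1 [1y] zero: DF = P = 4767/5000 ≈ 0.953400
step 2 [2y] bond c/1=27/400: DF=(4129881/4000000 − 27/400·(0.953400))/(1+27/400) = 9069/10000 ≈ 0.906900
step 3 [3y] bond c/1=2/25: DF=(33831/31250 − 2/25·(0.953400+0.906900))/(1+2/25) = 4323/5000 ≈ 0.864600
step 4 [4y] bond c/1=19/400: DF=(4124483/4000000 − 19/400·(0.953400+0.906900+0.864600))/(1+19/400) = 538/625 ≈ 0.860800

1 1 4767/5000
2 2 9069/10000
3 3 4323/5000
4 4 538/625
DF(2y) is solved at step 2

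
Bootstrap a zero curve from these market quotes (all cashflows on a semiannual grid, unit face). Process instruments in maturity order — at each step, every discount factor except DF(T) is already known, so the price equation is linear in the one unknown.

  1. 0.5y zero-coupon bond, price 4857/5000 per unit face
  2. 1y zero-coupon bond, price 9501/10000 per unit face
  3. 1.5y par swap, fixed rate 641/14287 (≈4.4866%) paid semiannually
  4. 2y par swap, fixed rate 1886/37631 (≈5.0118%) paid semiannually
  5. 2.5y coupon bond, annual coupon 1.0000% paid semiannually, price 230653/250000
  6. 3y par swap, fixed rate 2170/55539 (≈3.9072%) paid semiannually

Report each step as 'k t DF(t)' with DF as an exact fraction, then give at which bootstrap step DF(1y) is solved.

1 1/2 4857/5000
2 1 9501/10000
3 3/2 9359/10000
4 2 9057/10000
5 5/2 8993/10000
6 3 1783/2000
DF(1y) is solved at step 2

step 1 [0.5y] zero: DF = P = 4857/5000 ≈ 0.971400
step 2 [1y] zero: DF = P = 9501/10000 ≈ 0.950100
step 3 [1.5y] swap r/2=641/28574: DF=(1 − 641/28574·(0.971400+0.950100))/(1+641/28574) = 9359/10000 ≈ 0.935900
step 4 [2y] swap r/2=943/37631: DF=(1 − 943/37631·(0.971400+0.950100+0.935900))/(1+943/37631) = 9057/10000 ≈ 0.905700
step 5 [2.5y] bond c/2=1/200: DF=(230653/250000 − 1/200·(0.971400+0.950100+0.935900+0.905700))/(1+1/200) = 8993/10000 ≈ 0.899300
step 6 [3y] swap r/2=1085/55539: DF=(1 − 1085/55539·(0.971400+0.950100+0.935900+0.905700+0.899300))/(1+1085/55539) = 1783/2000 ≈ 0.891500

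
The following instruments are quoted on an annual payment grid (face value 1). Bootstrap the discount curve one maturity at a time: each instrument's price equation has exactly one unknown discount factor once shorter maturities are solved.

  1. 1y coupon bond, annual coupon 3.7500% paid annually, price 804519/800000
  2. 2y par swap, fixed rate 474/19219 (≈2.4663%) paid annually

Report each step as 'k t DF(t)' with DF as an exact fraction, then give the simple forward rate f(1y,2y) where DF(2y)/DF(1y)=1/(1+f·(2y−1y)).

1 1 9693/10000
2 2 4763/5000
f(1y,2y) = ((9693/10000)/(4763/5000) − 1)/(1) = 167/9526 ≈ 1.7531%

step 1 [1y] bond c/1=3/80: DF=(804519/800000 − 3/80·(0))/(1+3/80) = 9693/10000 ≈ 0.969300
step 2 [2y] swap r/1=474/19219: DF=(1 − 474/19219·(0.969300))/(1+474/19219) = 4763/5000 ≈ 0.952600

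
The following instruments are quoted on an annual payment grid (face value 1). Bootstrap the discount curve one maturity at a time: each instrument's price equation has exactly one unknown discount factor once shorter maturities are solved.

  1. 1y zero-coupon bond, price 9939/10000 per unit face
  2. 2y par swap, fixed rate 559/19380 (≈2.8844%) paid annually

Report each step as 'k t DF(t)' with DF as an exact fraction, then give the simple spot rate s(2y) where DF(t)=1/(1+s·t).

step 1 [1y] zero: DF = P = 9939/10000 ≈ 0.993900
step 2 [2y] swap r/1=559/19380: DF=(1 − 559/19380·(0.993900))/(1+559/19380) = 9441/10000 ≈ 0.944100

1 1 9939/10000
2 2 9441/10000
s(2y) = (1/(9441/10000) − 1)/(2) = 559/18882 ≈ 2.9605%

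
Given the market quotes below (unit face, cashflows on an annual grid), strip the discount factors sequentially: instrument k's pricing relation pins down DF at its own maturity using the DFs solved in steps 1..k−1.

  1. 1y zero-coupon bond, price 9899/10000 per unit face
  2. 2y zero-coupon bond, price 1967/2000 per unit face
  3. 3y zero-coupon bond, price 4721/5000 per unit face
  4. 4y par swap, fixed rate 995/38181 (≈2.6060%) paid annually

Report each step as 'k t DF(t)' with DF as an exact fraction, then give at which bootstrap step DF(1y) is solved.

1 1 9899/10000
2 2 1967/2000
3 3 4721/5000
4 4 1801/2000
DF(1y) is solved at step 1

step 1 [1y] zero: DF = P = 9899/10000 ≈ 0.989900
step 2 [2y] zero: DF = P = 1967/2000 ≈ 0.983500
step 3 [3y] zero: DF = P = 4721/5000 ≈ 0.944200
step 4 [4y] swap r/1=995/38181: DF=(1 − 995/38181·(0.989900+0.983500+0.944200))/(1+995/38181) = 1801/2000 ≈ 0.900500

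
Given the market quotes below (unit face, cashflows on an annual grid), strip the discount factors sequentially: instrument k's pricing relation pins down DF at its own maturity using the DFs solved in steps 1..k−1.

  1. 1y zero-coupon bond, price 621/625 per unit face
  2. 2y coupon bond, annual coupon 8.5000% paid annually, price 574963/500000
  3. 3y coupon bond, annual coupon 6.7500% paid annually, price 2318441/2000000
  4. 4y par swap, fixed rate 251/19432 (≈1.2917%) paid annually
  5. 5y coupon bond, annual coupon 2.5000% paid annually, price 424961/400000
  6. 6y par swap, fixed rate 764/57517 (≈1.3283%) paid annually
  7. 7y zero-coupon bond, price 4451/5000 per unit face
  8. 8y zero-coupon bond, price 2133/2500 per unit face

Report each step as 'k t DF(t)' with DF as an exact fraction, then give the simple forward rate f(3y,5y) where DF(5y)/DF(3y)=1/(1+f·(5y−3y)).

step 1 [1y] zero: DF = P = 621/625 ≈ 0.993600
step 2 [2y] bond c/1=17/200: DF=(574963/500000 − 17/200·(0.993600))/(1+17/200) = 491/500 ≈ 0.982000
step 3 [3y] bond c/1=27/400: DF=(2318441/2000000 − 27/400·(0.993600+0.982000))/(1+27/400) = 961/1000 ≈ 0.961000
step 4 [4y] swap r/1=251/19432: DF=(1 − 251/19432·(0.993600+0.982000+0.961000))/(1+251/19432) = 4749/5000 ≈ 0.949800
step 5 [5y] bond c/1=1/40: DF=(424961/400000 − 1/40·(0.993600+0.982000+0.961000+0.949800))/(1+1/40) = 9417/10000 ≈ 0.941700
step 6 [6y] swap r/1=764/57517: DF=(1 − 764/57517·(0.993600+0.982000+0.961000+0.949800+0.941700))/(1+764/57517) = 2309/2500 ≈ 0.923600
step 7 [7y] zero: DF = P = 4451/5000 ≈ 0.890200
step 8 [8y] zero: DF = P = 2133/2500 ≈ 0.853200

1 1 621/625
2 2 491/500
3 3 961/1000
4 4 4749/5000
5 5 9417/10000
6 6 2309/2500
7 7 4451/5000
8 8 2133/2500
f(3y,5y) = ((961/1000)/(9417/10000) − 1)/(2) = 193/18834 ≈ 1.0247%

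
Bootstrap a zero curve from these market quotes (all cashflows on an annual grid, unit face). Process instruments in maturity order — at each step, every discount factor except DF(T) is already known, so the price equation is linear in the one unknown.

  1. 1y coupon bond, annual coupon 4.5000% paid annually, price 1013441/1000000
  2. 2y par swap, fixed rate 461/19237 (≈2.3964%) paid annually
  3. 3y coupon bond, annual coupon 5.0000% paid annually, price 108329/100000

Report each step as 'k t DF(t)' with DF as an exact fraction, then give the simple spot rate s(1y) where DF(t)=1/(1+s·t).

step 1 [1y] bond c/1=9/200: DF=(1013441/1000000 − 9/200·(0))/(1+9/200) = 4849/5000 ≈ 0.969800
step 2 [2y] swap r/1=461/19237: DF=(1 − 461/19237·(0.969800))/(1+461/19237) = 9539/10000 ≈ 0.953900
step 3 [3y] bond c/1=1/20: DF=(108329/100000 − 1/20·(0.969800+0.953900))/(1+1/20) = 9401/10000 ≈ 0.940100

1 1 4849/5000
2 2 9539/10000
3 3 9401/10000
s(1y) = (1/(4849/5000) − 1)/(1) = 151/4849 ≈ 3.1140%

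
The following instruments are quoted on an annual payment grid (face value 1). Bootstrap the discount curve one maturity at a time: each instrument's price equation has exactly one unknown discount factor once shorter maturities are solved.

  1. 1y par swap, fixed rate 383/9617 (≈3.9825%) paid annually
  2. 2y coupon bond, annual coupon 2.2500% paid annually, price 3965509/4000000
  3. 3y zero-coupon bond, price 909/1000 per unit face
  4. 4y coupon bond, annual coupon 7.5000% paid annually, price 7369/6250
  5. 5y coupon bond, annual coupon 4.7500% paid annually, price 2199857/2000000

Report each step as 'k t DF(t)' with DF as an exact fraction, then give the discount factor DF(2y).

1 1 9617/10000
2 2 2371/2500
3 3 909/1000
4 4 9001/10000
5 5 4407/5000
DF(2y) = 2371/2500 ≈ 0.948400

step 1 [1y] swap r/1=383/9617: DF=(1 − 383/9617·(0))/(1+383/9617) = 9617/10000 ≈ 0.961700
step 2 [2y] bond c/1=9/400: DF=(3965509/4000000 − 9/400·(0.961700))/(1+9/400) = 2371/2500 ≈ 0.948400
step 3 [3y] zero: DF = P = 909/1000 ≈ 0.909000
step 4 [4y] bond c/1=3/40: DF=(7369/6250 − 3/40·(0.961700+0.948400+0.909000))/(1+3/40) = 9001/10000 ≈ 0.900100
step 5 [5y] bond c/1=19/400: DF=(2199857/2000000 − 19/400·(0.961700+0.948400+0.909000+0.900100))/(1+19/400) = 4407/5000 ≈ 0.881400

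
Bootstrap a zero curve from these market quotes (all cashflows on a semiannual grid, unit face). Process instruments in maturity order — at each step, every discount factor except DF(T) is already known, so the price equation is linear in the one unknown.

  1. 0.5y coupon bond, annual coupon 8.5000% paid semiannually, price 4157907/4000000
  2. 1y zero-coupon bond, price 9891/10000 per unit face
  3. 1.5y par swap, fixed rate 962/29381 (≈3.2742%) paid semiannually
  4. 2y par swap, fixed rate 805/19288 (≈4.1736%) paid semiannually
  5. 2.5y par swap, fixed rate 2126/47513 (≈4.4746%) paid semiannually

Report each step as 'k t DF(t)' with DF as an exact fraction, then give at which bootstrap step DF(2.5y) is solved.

step 1 [0.5y] bond c/2=17/400: DF=(4157907/4000000 − 17/400·(0))/(1+17/400) = 9971/10000 ≈ 0.997100
step 2 [1y] zero: DF = P = 9891/10000 ≈ 0.989100
step 3 [1.5y] swap r/2=481/29381: DF=(1 − 481/29381·(0.997100+0.989100))/(1+481/29381) = 9519/10000 ≈ 0.951900
step 4 [2y] swap r/2=805/38576: DF=(1 − 805/38576·(0.997100+0.989100+0.951900))/(1+805/38576) = 1839/2000 ≈ 0.919500
step 5 [2.5y] swap r/2=1063/47513: DF=(1 − 1063/47513·(0.997100+0.989100+0.951900+0.919500))/(1+1063/47513) = 8937/10000 ≈ 0.893700

1 1/2 9971/10000
2 1 9891/10000
3 3/2 9519/10000
4 2 1839/2000
5 5/2 8937/10000
DF(2.5y) is solved at step 5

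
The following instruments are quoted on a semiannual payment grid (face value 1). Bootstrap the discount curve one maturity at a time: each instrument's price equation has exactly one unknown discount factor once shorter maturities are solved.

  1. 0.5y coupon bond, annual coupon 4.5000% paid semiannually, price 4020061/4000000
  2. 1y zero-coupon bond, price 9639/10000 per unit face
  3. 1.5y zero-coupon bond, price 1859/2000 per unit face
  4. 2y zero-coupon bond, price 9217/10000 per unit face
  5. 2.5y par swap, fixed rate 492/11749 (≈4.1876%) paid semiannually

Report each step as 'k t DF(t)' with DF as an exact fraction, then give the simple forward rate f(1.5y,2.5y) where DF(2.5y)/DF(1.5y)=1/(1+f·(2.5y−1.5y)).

1 1/2 9829/10000
2 1 9639/10000
3 3/2 1859/2000
4 2 9217/10000
5 5/2 1127/1250
f(1.5y,2.5y) = ((1859/2000)/(1127/1250) − 1)/(1) = 279/9016 ≈ 3.0945%

step 1 [0.5y] bond c/2=9/400: DF=(4020061/4000000 − 9/400·(0))/(1+9/400) = 9829/10000 ≈ 0.982900
step 2 [1y] zero: DF = P = 9639/10000 ≈ 0.963900
step 3 [1.5y] zero: DF = P = 1859/2000 ≈ 0.929500
step 4 [2y] zero: DF = P = 9217/10000 ≈ 0.921700
step 5 [2.5y] swap r/2=246/11749: DF=(1 − 246/11749·(0.982900+0.963900+0.929500+0.921700))/(1+246/11749) = 1127/1250 ≈ 0.901600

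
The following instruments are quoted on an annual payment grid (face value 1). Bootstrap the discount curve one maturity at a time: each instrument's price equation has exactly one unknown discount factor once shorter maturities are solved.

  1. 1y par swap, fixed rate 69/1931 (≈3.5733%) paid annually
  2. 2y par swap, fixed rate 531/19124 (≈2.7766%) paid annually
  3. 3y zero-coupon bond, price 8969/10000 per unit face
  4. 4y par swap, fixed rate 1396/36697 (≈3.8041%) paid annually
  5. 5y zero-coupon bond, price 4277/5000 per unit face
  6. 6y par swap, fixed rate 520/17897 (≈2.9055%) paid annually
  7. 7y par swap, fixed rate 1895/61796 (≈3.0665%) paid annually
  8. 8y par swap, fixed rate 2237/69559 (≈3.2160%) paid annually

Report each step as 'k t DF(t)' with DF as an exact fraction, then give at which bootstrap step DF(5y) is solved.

1 1 1931/2000
2 2 9469/10000
3 3 8969/10000
4 4 2151/2500
5 5 4277/5000
6 6 211/250
7 7 1621/2000
8 8 7763/10000
DF(5y) is solved at step 5

step 1 [1y] swap r/1=69/1931: DF=(1 − 69/1931·(0))/(1+69/1931) = 1931/2000 ≈ 0.965500
step 2 [2y] swap r/1=531/19124: DF=(1 − 531/19124·(0.965500))/(1+531/19124) = 9469/10000 ≈ 0.946900
step 3 [3y] zero: DF = P = 8969/10000 ≈ 0.896900
step 4 [4y] swap r/1=1396/36697: DF=(1 − 1396/36697·(0.965500+0.946900+0.896900))/(1+1396/36697) = 2151/2500 ≈ 0.860400
step 5 [5y] zero: DF = P = 4277/5000 ≈ 0.855400
step 6 [6y] swap r/1=520/17897: DF=(1 − 520/17897·(0.965500+0.946900+0.896900+0.860400+0.855400))/(1+520/17897) = 211/250 ≈ 0.844000
step 7 [7y] swap r/1=1895/61796: DF=(1 − 1895/61796·(0.965500+0.946900+0.896900+0.860400+0.855400+0.844000))/(1+1895/61796) = 1621/2000 ≈ 0.810500
step 8 [8y] swap r/1=2237/69559: DF=(1 − 2237/69559·(0.965500+0.946900+0.896900+0.860400+0.855400+0.844000+0.810500))/(1+2237/69559) = 7763/10000 ≈ 0.776300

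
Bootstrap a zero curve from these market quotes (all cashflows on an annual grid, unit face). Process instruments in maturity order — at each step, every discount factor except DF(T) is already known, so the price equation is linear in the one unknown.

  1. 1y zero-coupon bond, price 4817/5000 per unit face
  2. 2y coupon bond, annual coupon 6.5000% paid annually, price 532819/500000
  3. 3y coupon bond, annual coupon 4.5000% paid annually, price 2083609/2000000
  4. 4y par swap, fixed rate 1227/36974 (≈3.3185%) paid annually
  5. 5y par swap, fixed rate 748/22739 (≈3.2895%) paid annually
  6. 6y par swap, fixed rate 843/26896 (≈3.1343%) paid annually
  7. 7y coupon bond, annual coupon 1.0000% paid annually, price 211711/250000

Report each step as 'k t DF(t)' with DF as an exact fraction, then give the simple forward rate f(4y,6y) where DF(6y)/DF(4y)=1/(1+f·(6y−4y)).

1 1 4817/5000
2 2 4709/5000
3 3 9149/10000
4 4 8773/10000
5 5 1063/1250
6 6 4157/5000
7 7 1963/2500
f(4y,6y) = ((8773/10000)/(4157/5000) − 1)/(2) = 459/16628 ≈ 2.7604%

step 1 [1y] zero: DF = P = 4817/5000 ≈ 0.963400
step 2 [2y] bond c/1=13/200: DF=(532819/500000 − 13/200·(0.963400))/(1+13/200) = 4709/5000 ≈ 0.941800
step 3 [3y] bond c/1=9/200: DF=(2083609/2000000 − 9/200·(0.963400+0.941800))/(1+9/200) = 9149/10000 ≈ 0.914900
step 4 [4y] swap r/1=1227/36974: DF=(1 − 1227/36974·(0.963400+0.941800+0.914900))/(1+1227/36974) = 8773/10000 ≈ 0.877300
step 5 [5y] swap r/1=748/22739: DF=(1 − 748/22739·(0.963400+0.941800+0.914900+0.877300))/(1+748/22739) = 1063/1250 ≈ 0.850400
step 6 [6y] swap r/1=843/26896: DF=(1 − 843/26896·(0.963400+0.941800+0.914900+0.877300+0.850400))/(1+843/26896) = 4157/5000 ≈ 0.831400
step 7 [7y] bond c/1=1/100: DF=(211711/250000 − 1/100·(0.963400+0.941800+0.914900+0.877300+0.850400+0.831400))/(1+1/100) = 1963/2500 ≈ 0.785200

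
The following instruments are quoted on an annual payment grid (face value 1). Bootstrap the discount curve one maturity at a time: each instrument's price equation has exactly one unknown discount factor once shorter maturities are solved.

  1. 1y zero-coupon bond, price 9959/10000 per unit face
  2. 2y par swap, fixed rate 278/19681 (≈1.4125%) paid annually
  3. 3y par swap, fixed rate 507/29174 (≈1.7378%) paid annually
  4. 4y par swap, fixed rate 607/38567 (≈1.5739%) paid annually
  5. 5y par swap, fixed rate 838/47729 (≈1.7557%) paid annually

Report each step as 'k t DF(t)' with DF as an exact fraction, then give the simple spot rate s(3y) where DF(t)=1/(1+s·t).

1 1 9959/10000
2 2 4861/5000
3 3 9493/10000
4 4 9393/10000
5 5 4581/5000
s(3y) = (1/(9493/10000) − 1)/(3) = 169/9493 ≈ 1.7803%

step 1 [1y] zero: DF = P = 9959/10000 ≈ 0.995900
step 2 [2y] swap r/1=278/19681: DF=(1 − 278/19681·(0.995900))/(1+278/19681) = 4861/5000 ≈ 0.972200
step 3 [3y] swap r/1=507/29174: DF=(1 − 507/29174·(0.995900+0.972200))/(1+507/29174) = 9493/10000 ≈ 0.949300
step 4 [4y] swap r/1=607/38567: DF=(1 − 607/38567·(0.995900+0.972200+0.949300))/(1+607/38567) = 9393/10000 ≈ 0.939300
step 5 [5y] swap r/1=838/47729: DF=(1 − 838/47729·(0.995900+0.972200+0.949300+0.939300))/(1+838/47729) = 4581/5000 ≈ 0.916200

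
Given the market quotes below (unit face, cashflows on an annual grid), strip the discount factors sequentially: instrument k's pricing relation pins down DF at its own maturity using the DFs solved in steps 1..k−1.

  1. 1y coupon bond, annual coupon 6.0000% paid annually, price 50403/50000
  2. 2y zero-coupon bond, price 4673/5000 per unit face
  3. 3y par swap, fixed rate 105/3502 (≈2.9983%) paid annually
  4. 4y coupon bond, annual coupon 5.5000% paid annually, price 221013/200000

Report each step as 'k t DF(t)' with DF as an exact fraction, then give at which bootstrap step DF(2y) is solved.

1 1 951/1000
2 2 4673/5000
3 3 229/250
4 4 4507/5000
DF(2y) is solved at step 2

step 1 [1y] bond c/1=3/50: DF=(50403/50000 − 3/50·(0))/(1+3/50) = 951/1000 ≈ 0.951000
step 2 [2y] zero: DF = P = 4673/5000 ≈ 0.934600
step 3 [3y] swap r/1=105/3502: DF=(1 − 105/3502·(0.951000+0.934600))/(1+105/3502) = 229/250 ≈ 0.916000
step 4 [4y] bond c/1=11/200: DF=(221013/200000 − 11/200·(0.951000+0.934600+0.916000))/(1+11/200) = 4507/5000 ≈ 0.901400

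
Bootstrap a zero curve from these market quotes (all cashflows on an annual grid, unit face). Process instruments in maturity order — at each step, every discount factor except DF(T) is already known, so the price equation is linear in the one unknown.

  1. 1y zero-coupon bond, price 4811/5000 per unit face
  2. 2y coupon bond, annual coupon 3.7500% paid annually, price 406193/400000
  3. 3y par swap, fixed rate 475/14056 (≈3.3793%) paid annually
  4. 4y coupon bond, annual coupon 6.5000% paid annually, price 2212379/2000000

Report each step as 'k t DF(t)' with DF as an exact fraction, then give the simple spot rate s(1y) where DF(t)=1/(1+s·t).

step 1 [1y] zero: DF = P = 4811/5000 ≈ 0.962200
step 2 [2y] bond c/1=3/80: DF=(406193/400000 − 3/80·(0.962200))/(1+3/80) = 118/125 ≈ 0.944000
step 3 [3y] swap r/1=475/14056: DF=(1 − 475/14056·(0.962200+0.944000))/(1+475/14056) = 181/200 ≈ 0.905000
step 4 [4y] bond c/1=13/200: DF=(2212379/2000000 − 13/200·(0.962200+0.944000+0.905000))/(1+13/200) = 8671/10000 ≈ 0.867100

1 1 4811/5000
2 2 118/125
3 3 181/200
4 4 8671/10000
s(1y) = (1/(4811/5000) − 1)/(1) = 189/4811 ≈ 3.9285%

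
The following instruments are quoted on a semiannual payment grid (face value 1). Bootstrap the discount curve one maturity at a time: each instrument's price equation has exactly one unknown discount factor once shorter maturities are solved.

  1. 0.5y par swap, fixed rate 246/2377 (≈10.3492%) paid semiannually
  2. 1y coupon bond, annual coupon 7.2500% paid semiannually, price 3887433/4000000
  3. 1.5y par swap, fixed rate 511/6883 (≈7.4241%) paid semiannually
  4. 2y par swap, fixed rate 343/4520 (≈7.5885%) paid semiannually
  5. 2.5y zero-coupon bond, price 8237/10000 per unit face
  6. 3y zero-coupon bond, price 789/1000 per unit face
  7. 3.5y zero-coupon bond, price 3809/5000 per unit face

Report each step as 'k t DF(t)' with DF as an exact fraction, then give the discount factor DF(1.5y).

1 1/2 2377/2500
2 1 4523/5000
3 3/2 4489/5000
4 2 2157/2500
5 5/2 8237/10000
6 3 789/1000
7 7/2 3809/5000
DF(1.5y) = 4489/5000 ≈ 0.897800

step 1 [0.5y] swap r/2=123/2377: DF=(1 − 123/2377·(0))/(1+123/2377) = 2377/2500 ≈ 0.950800
step 2 [1y] bond c/2=29/800: DF=(3887433/4000000 − 29/800·(0.950800))/(1+29/800) = 4523/5000 ≈ 0.904600
step 3 [1.5y] swap r/2=511/13766: DF=(1 − 511/13766·(0.950800+0.904600))/(1+511/13766) = 4489/5000 ≈ 0.897800
step 4 [2y] swap r/2=343/9040: DF=(1 − 343/9040·(0.950800+0.904600+0.897800))/(1+343/9040) = 2157/2500 ≈ 0.862800
step 5 [2.5y] zero: DF = P = 8237/10000 ≈ 0.823700
step 6 [3y] zero: DF = P = 789/1000 ≈ 0.789000
step 7 [3.5y] zero: DF = P = 3809/5000 ≈ 0.761800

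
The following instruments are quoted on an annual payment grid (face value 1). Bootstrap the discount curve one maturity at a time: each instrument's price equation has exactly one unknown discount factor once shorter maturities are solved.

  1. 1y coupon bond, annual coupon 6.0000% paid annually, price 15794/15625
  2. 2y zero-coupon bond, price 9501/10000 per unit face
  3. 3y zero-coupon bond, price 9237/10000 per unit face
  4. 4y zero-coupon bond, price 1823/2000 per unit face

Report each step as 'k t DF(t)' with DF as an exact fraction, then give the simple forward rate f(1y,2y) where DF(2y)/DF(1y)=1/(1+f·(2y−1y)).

1 1 596/625
2 2 9501/10000
3 3 9237/10000
4 4 1823/2000
f(1y,2y) = ((596/625)/(9501/10000) − 1)/(1) = 35/9501 ≈ 0.3684%

step 1 [1y] bond c/1=3/50: DF=(15794/15625 − 3/50·(0))/(1+3/50) = 596/625 ≈ 0.953600
step 2 [2y] zero: DF = P = 9501/10000 ≈ 0.950100
step 3 [3y] zero: DF = P = 9237/10000 ≈ 0.923700
step 4 [4y] zero: DF = P = 1823/2000 ≈ 0.911500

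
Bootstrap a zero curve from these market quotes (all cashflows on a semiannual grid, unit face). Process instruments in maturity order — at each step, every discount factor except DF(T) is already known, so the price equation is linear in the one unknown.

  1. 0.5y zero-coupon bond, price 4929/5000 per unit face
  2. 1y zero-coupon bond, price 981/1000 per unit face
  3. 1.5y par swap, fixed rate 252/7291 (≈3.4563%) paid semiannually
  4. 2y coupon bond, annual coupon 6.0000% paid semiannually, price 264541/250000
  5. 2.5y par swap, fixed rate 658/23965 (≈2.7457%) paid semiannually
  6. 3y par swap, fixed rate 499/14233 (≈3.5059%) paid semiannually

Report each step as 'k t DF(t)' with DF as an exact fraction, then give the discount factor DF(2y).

step 1 [0.5y] zero: DF = P = 4929/5000 ≈ 0.985800
step 2 [1y] zero: DF = P = 981/1000 ≈ 0.981000
step 3 [1.5y] swap r/2=126/7291: DF=(1 − 126/7291·(0.985800+0.981000))/(1+126/7291) = 1187/1250 ≈ 0.949600
step 4 [2y] bond c/2=3/100: DF=(264541/250000 − 3/100·(0.985800+0.981000+0.949600))/(1+3/100) = 589/625 ≈ 0.942400
step 5 [2.5y] swap r/2=329/23965: DF=(1 − 329/23965·(0.985800+0.981000+0.949600+0.942400))/(1+329/23965) = 4671/5000 ≈ 0.934200
step 6 [3y] swap r/2=499/28466: DF=(1 − 499/28466·(0.985800+0.981000+0.949600+0.942400+0.934200))/(1+499/28466) = 4501/5000 ≈ 0.900200

1 1/2 4929/5000
2 1 981/1000
3 3/2 1187/1250
4 2 589/625
5 5/2 4671/5000
6 3 4501/5000
DF(2y) = 589/625 ≈ 0.942400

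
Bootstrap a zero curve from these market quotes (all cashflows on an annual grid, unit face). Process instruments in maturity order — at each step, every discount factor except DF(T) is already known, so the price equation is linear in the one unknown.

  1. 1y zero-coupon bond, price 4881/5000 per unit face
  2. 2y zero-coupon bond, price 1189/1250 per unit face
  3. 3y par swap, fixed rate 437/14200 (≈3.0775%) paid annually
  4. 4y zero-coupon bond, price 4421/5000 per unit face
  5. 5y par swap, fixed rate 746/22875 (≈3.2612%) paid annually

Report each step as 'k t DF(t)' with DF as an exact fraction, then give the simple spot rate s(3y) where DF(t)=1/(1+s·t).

step 1 [1y] zero: DF = P = 4881/5000 ≈ 0.976200
step 2 [2y] zero: DF = P = 1189/1250 ≈ 0.951200
step 3 [3y] swap r/1=437/14200: DF=(1 − 437/14200·(0.976200+0.951200))/(1+437/14200) = 4563/5000 ≈ 0.912600
step 4 [4y] zero: DF = P = 4421/5000 ≈ 0.884200
step 5 [5y] swap r/1=746/22875: DF=(1 − 746/22875·(0.976200+0.951200+0.912600+0.884200))/(1+746/22875) = 2127/2500 ≈ 0.850800

1 1 4881/5000
2 2 1189/1250
3 3 4563/5000
4 4 4421/5000
5 5 2127/2500
s(3y) = (1/(4563/5000) − 1)/(3) = 437/13689 ≈ 3.1923%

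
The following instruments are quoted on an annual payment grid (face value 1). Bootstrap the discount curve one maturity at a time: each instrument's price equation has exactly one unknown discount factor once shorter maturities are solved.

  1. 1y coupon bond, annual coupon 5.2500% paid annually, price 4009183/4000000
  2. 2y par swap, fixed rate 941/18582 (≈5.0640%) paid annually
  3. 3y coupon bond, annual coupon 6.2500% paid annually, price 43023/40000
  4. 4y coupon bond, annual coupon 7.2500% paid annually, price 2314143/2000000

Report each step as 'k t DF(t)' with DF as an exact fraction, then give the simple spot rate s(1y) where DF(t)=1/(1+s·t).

1 1 9523/10000
2 2 9059/10000
3 3 903/1000
4 4 4461/5000
s(1y) = (1/(9523/10000) − 1)/(1) = 477/9523 ≈ 5.0089%

step 1 [1y] bond c/1=21/400: DF=(4009183/4000000 − 21/400·(0))/(1+21/400) = 9523/10000 ≈ 0.952300
step 2 [2y] swap r/1=941/18582: DF=(1 − 941/18582·(0.952300))/(1+941/18582) = 9059/10000 ≈ 0.905900
step 3 [3y] bond c/1=1/16: DF=(43023/40000 − 1/16·(0.952300+0.905900))/(1+1/16) = 903/1000 ≈ 0.903000
step 4 [4y] bond c/1=29/400: DF=(2314143/2000000 − 29/400·(0.952300+0.905900+0.903000))/(1+29/400) = 4461/5000 ≈ 0.892200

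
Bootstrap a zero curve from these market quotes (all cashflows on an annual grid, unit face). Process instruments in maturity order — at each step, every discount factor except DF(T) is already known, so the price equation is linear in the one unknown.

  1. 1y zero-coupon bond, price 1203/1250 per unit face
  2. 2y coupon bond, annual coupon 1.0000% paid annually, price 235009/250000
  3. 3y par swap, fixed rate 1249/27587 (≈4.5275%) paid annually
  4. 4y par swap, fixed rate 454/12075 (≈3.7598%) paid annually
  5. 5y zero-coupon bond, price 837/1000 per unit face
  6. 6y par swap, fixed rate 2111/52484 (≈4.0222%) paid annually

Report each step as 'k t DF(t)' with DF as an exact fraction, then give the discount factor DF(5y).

step 1 [1y] zero: DF = P = 1203/1250 ≈ 0.962400
step 2 [2y] bond c/1=1/100: DF=(235009/250000 − 1/100·(0.962400))/(1+1/100) = 2303/2500 ≈ 0.921200
step 3 [3y] swap r/1=1249/27587: DF=(1 − 1249/27587·(0.962400+0.921200))/(1+1249/27587) = 8751/10000 ≈ 0.875100
step 4 [4y] swap r/1=454/12075: DF=(1 − 454/12075·(0.962400+0.921200+0.875100))/(1+454/12075) = 4319/5000 ≈ 0.863800
step 5 [5y] zero: DF = P = 837/1000 ≈ 0.837000
step 6 [6y] swap r/1=2111/52484: DF=(1 − 2111/52484·(0.962400+0.921200+0.875100+0.863800+0.837000))/(1+2111/52484) = 7889/10000 ≈ 0.788900

1 1 1203/1250
2 2 2303/2500
3 3 8751/10000
4 4 4319/5000
5 5 837/1000
6 6 7889/10000
DF(5y) = 837/1000 ≈ 0.837000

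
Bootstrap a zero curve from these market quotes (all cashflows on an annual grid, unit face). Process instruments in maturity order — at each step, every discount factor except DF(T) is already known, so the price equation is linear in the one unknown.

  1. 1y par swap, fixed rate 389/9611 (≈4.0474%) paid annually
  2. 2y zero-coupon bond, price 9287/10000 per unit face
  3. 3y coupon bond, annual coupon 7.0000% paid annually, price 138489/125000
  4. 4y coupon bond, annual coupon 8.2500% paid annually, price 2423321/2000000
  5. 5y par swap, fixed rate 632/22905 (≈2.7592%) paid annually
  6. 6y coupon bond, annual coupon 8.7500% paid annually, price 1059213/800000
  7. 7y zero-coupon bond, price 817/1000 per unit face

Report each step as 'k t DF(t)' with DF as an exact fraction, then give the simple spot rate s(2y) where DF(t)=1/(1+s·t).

1 1 9611/10000
2 2 9287/10000
3 3 4559/5000
4 4 4529/5000
5 5 546/625
6 6 8489/10000
7 7 817/1000
s(2y) = (1/(9287/10000) − 1)/(2) = 713/18574 ≈ 3.8387%

step 1 [1y] swap r/1=389/9611: DF=(1 − 389/9611·(0))/(1+389/9611) = 9611/10000 ≈ 0.961100
step 2 [2y] zero: DF = P = 9287/10000 ≈ 0.928700
step 3 [3y] bond c/1=7/100: DF=(138489/125000 − 7/100·(0.961100+0.928700))/(1+7/100) = 4559/5000 ≈ 0.911800
step 4 [4y] bond c/1=33/400: DF=(2423321/2000000 − 33/400·(0.961100+0.928700+0.911800))/(1+33/400) = 4529/5000 ≈ 0.905800
step 5 [5y] swap r/1=632/22905: DF=(1 − 632/22905·(0.961100+0.928700+0.911800+0.905800))/(1+632/22905) = 546/625 ≈ 0.873600
step 6 [6y] bond c/1=7/80: DF=(1059213/800000 − 7/80·(0.961100+0.928700+0.911800+0.905800+0.873600))/(1+7/80) = 8489/10000 ≈ 0.848900
step 7 [7y] zero: DF = P = 817/1000 ≈ 0.817000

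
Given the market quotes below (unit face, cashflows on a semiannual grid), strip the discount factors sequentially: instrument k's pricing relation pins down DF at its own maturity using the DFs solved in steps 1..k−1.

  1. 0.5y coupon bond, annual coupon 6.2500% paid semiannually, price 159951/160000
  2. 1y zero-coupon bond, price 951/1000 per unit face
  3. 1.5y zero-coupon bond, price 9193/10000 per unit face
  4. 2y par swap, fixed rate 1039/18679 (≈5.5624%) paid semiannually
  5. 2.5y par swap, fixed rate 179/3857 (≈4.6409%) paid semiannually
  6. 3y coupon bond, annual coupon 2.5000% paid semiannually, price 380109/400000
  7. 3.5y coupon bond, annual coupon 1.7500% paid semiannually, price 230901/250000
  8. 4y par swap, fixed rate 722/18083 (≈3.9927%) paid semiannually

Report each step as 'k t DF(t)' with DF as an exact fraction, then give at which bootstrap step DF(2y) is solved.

step 1 [0.5y] bond c/2=1/32: DF=(159951/160000 − 1/32·(0))/(1+1/32) = 4847/5000 ≈ 0.969400
step 2 [1y] zero: DF = P = 951/1000 ≈ 0.951000
step 3 [1.5y] zero: DF = P = 9193/10000 ≈ 0.919300
step 4 [2y] swap r/2=1039/37358: DF=(1 − 1039/37358·(0.969400+0.951000+0.919300))/(1+1039/37358) = 8961/10000 ≈ 0.896100
step 5 [2.5y] swap r/2=179/7714: DF=(1 − 179/7714·(0.969400+0.951000+0.919300+0.896100))/(1+179/7714) = 4463/5000 ≈ 0.892600
step 6 [3y] bond c/2=1/80: DF=(380109/400000 − 1/80·(0.969400+0.951000+0.919300+0.896100+0.892600))/(1+1/80) = 4407/5000 ≈ 0.881400
step 7 [3.5y] bond c/2=7/800: DF=(230901/250000 − 7/800·(0.969400+0.951000+0.919300+0.896100+0.892600+0.881400))/(1+7/800) = 4339/5000 ≈ 0.867800
step 8 [4y] swap r/2=361/18083: DF=(1 − 361/18083·(0.969400+0.951000+0.919300+0.896100+0.892600+0.881400+0.867800))/(1+361/18083) = 2139/2500 ≈ 0.855600

1 1/2 4847/5000
2 1 951/1000
3 3/2 9193/10000
4 2 8961/10000
5 5/2 4463/5000
6 3 4407/5000
7 7/2 4339/5000
8 4 2139/2500
DF(2y) is solved at step 4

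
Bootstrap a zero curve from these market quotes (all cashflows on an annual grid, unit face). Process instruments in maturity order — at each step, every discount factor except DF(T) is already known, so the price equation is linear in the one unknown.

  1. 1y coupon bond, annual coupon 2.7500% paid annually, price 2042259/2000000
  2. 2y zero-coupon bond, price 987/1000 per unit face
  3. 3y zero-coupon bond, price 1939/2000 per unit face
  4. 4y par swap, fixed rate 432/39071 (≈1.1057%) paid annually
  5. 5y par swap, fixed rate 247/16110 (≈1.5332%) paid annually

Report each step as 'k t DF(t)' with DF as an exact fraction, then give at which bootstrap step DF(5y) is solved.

1 1 4969/5000
2 2 987/1000
3 3 1939/2000
4 4 598/625
5 5 9259/10000
DF(5y) is solved at step 5

step 1 [1y] bond c/1=11/400: DF=(2042259/2000000 − 11/400·(0))/(1+11/400) = 4969/5000 ≈ 0.993800
step 2 [2y] zero: DF = P = 987/1000 ≈ 0.987000
step 3 [3y] zero: DF = P = 1939/2000 ≈ 0.969500
step 4 [4y] swap r/1=432/39071: DF=(1 − 432/39071·(0.993800+0.987000+0.969500))/(1+432/39071) = 598/625 ≈ 0.956800
step 5 [5y] swap r/1=247/16110: DF=(1 − 247/16110·(0.993800+0.987000+0.969500+0.956800))/(1+247/16110) = 9259/10000 ≈ 0.925900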